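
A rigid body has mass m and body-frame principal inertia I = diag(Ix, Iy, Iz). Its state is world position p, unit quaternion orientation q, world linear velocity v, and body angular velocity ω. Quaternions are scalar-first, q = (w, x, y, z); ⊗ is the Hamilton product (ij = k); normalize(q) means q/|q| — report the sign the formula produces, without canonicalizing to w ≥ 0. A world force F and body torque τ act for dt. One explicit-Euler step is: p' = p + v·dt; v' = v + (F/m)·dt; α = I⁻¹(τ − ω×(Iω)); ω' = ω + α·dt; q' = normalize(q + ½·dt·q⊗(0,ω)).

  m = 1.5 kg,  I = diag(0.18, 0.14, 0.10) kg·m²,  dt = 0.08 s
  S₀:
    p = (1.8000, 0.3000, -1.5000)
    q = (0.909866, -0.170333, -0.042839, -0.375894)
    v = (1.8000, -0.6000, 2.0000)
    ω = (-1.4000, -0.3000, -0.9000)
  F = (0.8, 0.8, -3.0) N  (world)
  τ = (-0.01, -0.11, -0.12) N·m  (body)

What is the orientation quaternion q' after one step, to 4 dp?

q' = (0.8843, -0.2237, -0.0388, -0.4081)

2q̇ = q⊗(0,ω) = (-0.5896225, -1.3480255, 0.0999921, -0.8277541)
updated quaternion q' = (0.8843, -0.2237, -0.0388, -0.4081)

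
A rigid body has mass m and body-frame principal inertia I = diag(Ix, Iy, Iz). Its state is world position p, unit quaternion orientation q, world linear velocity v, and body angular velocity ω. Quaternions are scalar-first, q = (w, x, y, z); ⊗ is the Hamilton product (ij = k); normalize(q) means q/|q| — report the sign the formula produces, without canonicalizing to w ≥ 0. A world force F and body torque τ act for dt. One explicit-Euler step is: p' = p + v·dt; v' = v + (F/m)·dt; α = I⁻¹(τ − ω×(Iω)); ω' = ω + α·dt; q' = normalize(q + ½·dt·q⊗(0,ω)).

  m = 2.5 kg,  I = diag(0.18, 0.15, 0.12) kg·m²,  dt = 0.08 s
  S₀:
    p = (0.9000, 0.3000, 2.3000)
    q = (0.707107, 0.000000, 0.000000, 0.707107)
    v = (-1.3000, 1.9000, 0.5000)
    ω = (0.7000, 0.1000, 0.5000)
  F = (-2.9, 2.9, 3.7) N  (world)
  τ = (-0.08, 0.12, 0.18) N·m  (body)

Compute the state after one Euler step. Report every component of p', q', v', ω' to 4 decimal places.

p' = p + v·dt = (0.7960, 0.4520, 2.3400)
v + (F/m)dt = (-1.3928, 1.9928, 0.6184)
precession coupling ω×(Iω) = (-0.0015, 0.0210, -0.0021)
α = I⁻¹(τ − ω×Iω) = (-0.4361, 0.6600, 1.5175)
ω + α·dt = (0.6651, 0.1528, 0.6214)
q⊗(0,ω) = (-0.3535535, 0.4242642, 0.5656856, 0.3535535)
updated quaternion q' = (0.6925, 0.0170, 0.0226, 0.7208)

p' = (0.7960, 0.4520, 2.3400)
q' = (0.6925, 0.0170, 0.0226, 0.7208)
v' = (-1.3928, 1.9928, 0.6184)
ω' = (0.6651, 0.1528, 0.6214)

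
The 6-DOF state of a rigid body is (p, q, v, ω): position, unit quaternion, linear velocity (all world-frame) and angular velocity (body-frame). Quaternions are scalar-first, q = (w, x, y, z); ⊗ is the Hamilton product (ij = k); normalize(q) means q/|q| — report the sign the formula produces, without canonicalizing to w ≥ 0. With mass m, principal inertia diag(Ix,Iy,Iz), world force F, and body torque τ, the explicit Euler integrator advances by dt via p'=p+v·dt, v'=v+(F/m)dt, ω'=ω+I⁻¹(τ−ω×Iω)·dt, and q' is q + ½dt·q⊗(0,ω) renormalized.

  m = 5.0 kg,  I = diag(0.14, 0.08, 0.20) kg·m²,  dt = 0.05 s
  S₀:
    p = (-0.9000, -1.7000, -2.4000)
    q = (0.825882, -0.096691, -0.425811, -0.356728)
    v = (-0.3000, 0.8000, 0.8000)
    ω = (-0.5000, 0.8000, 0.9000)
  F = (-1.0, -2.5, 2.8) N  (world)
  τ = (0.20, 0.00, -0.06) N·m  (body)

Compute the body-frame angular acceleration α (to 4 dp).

α = (0.8114, -0.3375, -0.4200)

gyro term ω×Iω = (0.0864, 0.0270, 0.0240)
(τ − ω×Iω)/I = (0.8114, -0.3375, -0.4200)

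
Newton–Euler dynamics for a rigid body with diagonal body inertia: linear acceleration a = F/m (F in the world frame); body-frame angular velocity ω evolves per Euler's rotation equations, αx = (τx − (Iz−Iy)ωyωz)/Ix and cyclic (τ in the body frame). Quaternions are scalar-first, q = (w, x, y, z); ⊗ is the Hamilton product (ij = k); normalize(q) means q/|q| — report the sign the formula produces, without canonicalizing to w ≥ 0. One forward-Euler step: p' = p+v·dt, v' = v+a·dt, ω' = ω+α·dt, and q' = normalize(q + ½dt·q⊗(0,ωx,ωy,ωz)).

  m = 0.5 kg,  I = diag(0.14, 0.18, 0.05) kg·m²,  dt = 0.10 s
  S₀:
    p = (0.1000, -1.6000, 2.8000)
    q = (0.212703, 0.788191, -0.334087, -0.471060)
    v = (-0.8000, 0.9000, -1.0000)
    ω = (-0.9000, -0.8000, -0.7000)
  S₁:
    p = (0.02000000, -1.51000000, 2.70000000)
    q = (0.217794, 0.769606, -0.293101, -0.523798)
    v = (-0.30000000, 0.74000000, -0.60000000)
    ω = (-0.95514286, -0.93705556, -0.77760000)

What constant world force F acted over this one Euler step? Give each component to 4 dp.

F = (2.5000, -0.8000, 2.0000)

velocity change Δv = (0.50000000, -0.16000000, 0.40000000)
applied force F = (2.5000, -0.8000, 2.0000)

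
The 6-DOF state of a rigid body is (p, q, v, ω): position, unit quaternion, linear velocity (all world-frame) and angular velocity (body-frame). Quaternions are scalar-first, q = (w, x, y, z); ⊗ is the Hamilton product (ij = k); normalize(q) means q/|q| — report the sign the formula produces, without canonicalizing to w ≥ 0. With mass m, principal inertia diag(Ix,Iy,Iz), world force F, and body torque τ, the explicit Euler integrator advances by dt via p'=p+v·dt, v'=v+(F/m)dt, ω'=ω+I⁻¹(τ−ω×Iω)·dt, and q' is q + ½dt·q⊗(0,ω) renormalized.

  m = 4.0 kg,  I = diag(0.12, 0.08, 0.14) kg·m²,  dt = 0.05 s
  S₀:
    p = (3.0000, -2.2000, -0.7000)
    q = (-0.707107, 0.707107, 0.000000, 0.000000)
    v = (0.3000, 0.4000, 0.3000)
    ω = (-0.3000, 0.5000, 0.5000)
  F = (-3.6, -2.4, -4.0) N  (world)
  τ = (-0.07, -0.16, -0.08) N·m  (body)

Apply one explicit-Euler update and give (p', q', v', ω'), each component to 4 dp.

p' = (3.0150, -2.1800, -0.6850)
q' = (-0.7017, 0.7123, -0.0177, 0.0000)
v' = (0.2550, 0.3700, 0.2500)
ω' = (-0.3354, 0.3981, 0.4693)

a = F/m = (-0.9000, -0.6000, -1.0000)
p' = p + v·dt = (3.0150, -2.1800, -0.6850)
v' = v + a·dt = (0.2550, 0.3700, 0.2500)
gyro term ω×Iω = (0.0150, 0.0030, 0.0060)
(τ − ω×Iω)/I = (-0.7083, -2.0375, -0.6143)
ω + α·dt = (-0.3354, 0.3981, 0.4693)
2q̇ = q⊗(0,ω) = (0.2121321, 0.2121321, -0.7071070, 0.0000000)
q' = normalize(q + ½dt·q⊗(0,ω)) = (-0.7017, 0.7123, -0.0177, 0.0000)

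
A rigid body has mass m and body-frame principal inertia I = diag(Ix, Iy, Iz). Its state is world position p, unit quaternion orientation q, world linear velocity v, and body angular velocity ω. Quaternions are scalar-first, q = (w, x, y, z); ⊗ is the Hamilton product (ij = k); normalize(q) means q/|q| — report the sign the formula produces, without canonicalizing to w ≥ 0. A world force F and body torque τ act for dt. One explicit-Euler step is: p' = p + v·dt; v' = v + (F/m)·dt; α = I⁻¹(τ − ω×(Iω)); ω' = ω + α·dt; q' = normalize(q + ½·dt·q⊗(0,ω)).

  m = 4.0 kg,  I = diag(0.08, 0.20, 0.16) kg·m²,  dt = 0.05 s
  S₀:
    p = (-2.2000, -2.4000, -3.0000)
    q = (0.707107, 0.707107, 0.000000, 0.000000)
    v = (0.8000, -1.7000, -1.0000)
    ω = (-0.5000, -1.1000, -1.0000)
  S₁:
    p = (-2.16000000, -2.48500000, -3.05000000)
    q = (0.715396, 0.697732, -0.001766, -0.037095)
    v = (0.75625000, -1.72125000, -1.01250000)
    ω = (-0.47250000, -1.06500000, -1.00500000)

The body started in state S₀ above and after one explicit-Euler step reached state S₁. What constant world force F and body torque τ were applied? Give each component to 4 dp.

F = (-3.5000, -1.7000, -1.0000)
τ = (0.0000, 0.1000, 0.0500)

Δω = ω₁−ω₀ = (0.02750000, 0.03500000, -0.00500000)
precession coupling = (-0.0440, -0.0400, 0.0660)
applied torque τ = (0.0000, 0.1000, 0.0500)
v₁ − v₀ = (-0.04375000, -0.02125000, -0.01250000)
F = m·Δv/dt = (-3.5000, -1.7000, -1.0000)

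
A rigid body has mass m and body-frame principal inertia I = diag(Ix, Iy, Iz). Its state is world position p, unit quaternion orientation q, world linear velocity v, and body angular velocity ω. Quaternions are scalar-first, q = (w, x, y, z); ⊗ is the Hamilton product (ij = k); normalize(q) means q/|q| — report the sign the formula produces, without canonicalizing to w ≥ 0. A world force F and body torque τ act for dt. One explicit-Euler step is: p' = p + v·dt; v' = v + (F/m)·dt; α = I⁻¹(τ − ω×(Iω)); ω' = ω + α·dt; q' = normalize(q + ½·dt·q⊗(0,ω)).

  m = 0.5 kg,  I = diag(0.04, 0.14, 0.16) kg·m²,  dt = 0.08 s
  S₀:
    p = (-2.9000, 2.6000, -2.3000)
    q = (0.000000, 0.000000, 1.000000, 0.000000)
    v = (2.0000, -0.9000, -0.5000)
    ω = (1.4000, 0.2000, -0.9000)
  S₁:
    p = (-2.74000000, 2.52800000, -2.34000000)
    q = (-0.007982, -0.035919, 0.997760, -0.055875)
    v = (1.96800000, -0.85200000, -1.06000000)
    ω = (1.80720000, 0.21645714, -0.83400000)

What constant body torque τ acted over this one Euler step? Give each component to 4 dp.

rate change Δω = (0.40720000, 0.01645714, 0.06600000)
applied torque τ = (0.2000, 0.1800, 0.1600)

τ = (0.2000, 0.1800, 0.1600)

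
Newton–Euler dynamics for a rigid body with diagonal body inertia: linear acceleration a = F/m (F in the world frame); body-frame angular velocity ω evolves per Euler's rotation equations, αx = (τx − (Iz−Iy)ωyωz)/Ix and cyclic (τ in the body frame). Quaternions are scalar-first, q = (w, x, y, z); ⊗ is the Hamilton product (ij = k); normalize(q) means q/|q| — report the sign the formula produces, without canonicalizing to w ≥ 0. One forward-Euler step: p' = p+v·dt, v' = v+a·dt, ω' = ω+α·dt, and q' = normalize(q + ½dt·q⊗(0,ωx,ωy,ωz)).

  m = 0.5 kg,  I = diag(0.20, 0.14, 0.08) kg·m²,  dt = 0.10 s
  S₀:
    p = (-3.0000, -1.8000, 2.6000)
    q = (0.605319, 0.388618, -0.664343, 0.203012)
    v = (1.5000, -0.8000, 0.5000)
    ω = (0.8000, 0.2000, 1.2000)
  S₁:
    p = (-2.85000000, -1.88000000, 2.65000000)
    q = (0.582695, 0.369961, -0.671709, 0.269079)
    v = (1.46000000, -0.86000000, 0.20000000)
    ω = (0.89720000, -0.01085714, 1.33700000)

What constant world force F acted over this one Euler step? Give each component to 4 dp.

F = (-0.2000, -0.3000, -1.5000)

velocity change Δv = (-0.04000000, -0.06000000, -0.30000000)
applied force F = (-0.2000, -0.3000, -1.5000)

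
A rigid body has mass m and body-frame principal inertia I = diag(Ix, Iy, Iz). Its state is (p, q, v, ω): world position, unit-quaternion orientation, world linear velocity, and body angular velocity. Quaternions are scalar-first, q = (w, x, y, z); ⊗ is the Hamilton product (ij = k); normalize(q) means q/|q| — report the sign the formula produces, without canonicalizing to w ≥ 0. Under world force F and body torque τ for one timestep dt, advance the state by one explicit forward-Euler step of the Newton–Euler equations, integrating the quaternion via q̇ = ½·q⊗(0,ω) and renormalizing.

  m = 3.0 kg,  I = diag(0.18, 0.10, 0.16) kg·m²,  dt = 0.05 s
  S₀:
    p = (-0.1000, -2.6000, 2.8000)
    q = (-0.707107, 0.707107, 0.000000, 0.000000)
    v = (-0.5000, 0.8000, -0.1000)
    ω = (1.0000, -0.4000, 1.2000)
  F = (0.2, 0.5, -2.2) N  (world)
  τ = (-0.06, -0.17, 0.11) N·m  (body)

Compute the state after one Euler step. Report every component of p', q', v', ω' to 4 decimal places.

α = I⁻¹(τ − ω×Iω) = (-0.1733, -1.9400, 0.4875)
ω' = ω + α·dt = (0.9913, -0.4970, 1.2244)
Hamilton product q⊗(0,ω) = (-0.7071070, -0.7071070, -0.5656856, -1.1313712)
q' = normalize(q + ½dt·q⊗(0,ω)) = (-0.7242, 0.6889, -0.0141, -0.0283)
p + v·dt = (-0.1250, -2.5600, 2.7950)
new velocity v' = (-0.4967, 0.8083, -0.1367)

p' = (-0.1250, -2.5600, 2.7950)
q' = (-0.7242, 0.6889, -0.0141, -0.0283)
v' = (-0.4967, 0.8083, -0.1367)
ω' = (0.9913, -0.4970, 1.2244)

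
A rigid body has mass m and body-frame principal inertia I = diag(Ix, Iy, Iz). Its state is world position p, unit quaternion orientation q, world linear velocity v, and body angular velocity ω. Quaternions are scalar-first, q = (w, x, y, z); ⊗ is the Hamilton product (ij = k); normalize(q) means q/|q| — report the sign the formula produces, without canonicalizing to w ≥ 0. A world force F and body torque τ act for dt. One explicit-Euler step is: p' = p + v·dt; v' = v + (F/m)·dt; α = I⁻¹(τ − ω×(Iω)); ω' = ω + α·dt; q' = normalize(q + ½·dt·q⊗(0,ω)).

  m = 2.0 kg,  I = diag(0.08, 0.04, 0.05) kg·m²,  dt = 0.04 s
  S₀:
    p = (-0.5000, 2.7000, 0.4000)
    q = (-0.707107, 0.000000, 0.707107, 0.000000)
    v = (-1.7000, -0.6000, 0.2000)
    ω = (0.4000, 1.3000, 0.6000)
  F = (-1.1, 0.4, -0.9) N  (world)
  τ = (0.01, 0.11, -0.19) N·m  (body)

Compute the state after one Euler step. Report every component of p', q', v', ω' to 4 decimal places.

angular accel α = (0.0275, 2.5700, -3.3840)
new body rate ω' = (0.4011, 1.4028, 0.4646)
q⊗(0,ω) = (-0.9192391, 0.1414214, -0.9192391, -0.7071070)
q + ½dt·q⊗(0,ω), renormalized = (-0.7252, 0.0028, 0.6884, -0.0141)
a = F/m = (-0.5500, 0.2000, -0.4500)
p' = p + v·dt = (-0.5680, 2.6760, 0.4080)
new velocity v' = (-1.7220, -0.5920, 0.1820)

p' = (-0.5680, 2.6760, 0.4080)
q' = (-0.7252, 0.0028, 0.6884, -0.0141)
v' = (-1.7220, -0.5920, 0.1820)
ω' = (0.4011, 1.4028, 0.4646)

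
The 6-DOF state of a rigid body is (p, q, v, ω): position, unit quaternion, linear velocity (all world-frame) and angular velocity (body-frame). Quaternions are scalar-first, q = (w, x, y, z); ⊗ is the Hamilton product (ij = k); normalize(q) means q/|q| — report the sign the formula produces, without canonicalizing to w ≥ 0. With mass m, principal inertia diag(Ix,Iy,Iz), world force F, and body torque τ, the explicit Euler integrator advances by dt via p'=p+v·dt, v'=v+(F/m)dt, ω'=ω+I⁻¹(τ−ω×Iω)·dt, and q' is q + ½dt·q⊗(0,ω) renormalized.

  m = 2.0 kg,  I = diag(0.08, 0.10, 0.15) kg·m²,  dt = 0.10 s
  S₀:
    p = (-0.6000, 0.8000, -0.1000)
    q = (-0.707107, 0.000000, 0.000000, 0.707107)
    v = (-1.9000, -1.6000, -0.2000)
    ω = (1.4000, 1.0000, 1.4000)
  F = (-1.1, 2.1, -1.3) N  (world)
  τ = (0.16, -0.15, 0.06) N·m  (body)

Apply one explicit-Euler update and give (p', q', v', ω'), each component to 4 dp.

α = I⁻¹(τ − ω×Iω) = (1.1250, -0.1280, 0.2133)
new body rate ω' = (1.5125, 0.9872, 1.4213)
2q̇ = q⊗(0,ω) = (-0.9899498, -1.6970568, 0.2828428, -0.9899498)
q' = normalize(q + ½dt·q⊗(0,ω)) = (-0.7520, -0.0843, 0.0141, 0.6536)
a = (-0.5500, 1.0500, -0.6500)
new position p' = (-0.7900, 0.6400, -0.1200)
new velocity v' = (-1.9550, -1.4950, -0.2650)

p' = (-0.7900, 0.6400, -0.1200)
q' = (-0.7520, -0.0843, 0.0141, 0.6536)
v' = (-1.9550, -1.4950, -0.2650)
ω' = (1.5125, 0.9872, 1.4213)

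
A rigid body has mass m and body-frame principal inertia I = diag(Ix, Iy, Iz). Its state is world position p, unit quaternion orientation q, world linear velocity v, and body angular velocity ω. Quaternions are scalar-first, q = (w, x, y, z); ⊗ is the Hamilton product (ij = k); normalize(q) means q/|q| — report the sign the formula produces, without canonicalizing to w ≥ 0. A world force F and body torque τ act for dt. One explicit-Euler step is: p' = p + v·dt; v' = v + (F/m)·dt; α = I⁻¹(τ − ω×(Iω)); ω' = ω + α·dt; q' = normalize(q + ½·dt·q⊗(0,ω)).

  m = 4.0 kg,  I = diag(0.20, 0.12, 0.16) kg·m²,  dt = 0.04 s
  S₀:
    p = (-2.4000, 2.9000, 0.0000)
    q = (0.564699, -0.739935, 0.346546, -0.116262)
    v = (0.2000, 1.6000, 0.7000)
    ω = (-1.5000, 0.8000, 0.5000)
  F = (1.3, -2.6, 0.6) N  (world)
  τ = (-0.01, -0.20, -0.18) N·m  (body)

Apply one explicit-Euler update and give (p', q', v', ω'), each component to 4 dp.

p' = (-2.3920, 2.9640, 0.0280)
q' = (0.5378, -0.7511, 0.3662, -0.1120)
v' = (0.2130, 1.5740, 0.7060)
ω' = (-1.5052, 0.7433, 0.4310)

p' = p + v·dt = (-2.3920, 2.9640, 0.0280)
v + (F/m)dt = (0.2130, 1.5740, 0.7060)
(τ − ω×Iω)/I = (-0.1300, -1.4167, -1.7250)
ω' = ω + α·dt = (-1.5052, 0.7433, 0.4310)
2q̇ = q⊗(0,ω) = (-1.3290083, -0.5807659, 0.9961197, 0.2102205)
q' = normalize(q + ½dt·q⊗(0,ω)) = (0.5378, -0.7511, 0.3662, -0.1120)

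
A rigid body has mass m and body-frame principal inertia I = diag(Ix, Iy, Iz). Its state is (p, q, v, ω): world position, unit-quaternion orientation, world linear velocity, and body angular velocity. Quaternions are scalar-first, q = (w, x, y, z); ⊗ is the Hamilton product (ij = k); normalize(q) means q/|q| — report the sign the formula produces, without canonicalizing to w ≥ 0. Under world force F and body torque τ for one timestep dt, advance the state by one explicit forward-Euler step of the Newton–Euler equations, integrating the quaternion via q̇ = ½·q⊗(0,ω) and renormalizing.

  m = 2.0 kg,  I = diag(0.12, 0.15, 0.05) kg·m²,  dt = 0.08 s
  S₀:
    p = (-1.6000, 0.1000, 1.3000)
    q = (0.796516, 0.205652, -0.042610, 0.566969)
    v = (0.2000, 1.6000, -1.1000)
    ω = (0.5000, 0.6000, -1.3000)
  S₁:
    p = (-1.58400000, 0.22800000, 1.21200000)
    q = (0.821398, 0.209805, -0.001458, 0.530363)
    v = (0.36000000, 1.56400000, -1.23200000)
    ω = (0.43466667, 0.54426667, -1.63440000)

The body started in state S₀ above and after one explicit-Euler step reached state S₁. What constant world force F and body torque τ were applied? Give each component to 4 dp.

v₁ − v₀ = (0.16000000, -0.03600000, -0.13200000)
F = m·Δv/dt = (4.0000, -0.9000, -3.3000)
Δω = ω₁−ω₀ = (-0.06533333, -0.05573333, -0.33440000)
precession coupling = (0.0780, -0.0455, 0.0090)
applied torque τ = (-0.0200, -0.1500, -0.2000)

F = (4.0000, -0.9000, -3.3000)
τ = (-0.0200, -0.1500, -0.2000)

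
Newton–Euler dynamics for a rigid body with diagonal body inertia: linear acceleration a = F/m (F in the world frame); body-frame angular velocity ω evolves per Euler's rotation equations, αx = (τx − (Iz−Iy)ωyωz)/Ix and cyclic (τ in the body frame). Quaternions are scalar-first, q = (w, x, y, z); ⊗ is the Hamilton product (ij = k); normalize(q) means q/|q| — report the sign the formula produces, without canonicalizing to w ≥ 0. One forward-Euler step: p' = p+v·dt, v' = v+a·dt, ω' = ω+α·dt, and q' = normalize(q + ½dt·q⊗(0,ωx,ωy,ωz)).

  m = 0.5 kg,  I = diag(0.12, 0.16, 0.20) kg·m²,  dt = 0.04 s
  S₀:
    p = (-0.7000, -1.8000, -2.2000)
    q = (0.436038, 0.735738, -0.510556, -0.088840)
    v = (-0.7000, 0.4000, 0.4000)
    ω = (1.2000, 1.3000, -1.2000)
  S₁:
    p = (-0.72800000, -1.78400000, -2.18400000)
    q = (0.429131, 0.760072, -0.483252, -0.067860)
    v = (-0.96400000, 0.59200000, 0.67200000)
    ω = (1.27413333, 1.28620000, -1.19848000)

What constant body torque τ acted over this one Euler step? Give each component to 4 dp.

τ = (0.1600, 0.0600, 0.0700)

Δω = ω₁−ω₀ = (0.07413333, -0.01380000, 0.00152000)
applied torque τ = (0.1600, 0.0600, 0.0700)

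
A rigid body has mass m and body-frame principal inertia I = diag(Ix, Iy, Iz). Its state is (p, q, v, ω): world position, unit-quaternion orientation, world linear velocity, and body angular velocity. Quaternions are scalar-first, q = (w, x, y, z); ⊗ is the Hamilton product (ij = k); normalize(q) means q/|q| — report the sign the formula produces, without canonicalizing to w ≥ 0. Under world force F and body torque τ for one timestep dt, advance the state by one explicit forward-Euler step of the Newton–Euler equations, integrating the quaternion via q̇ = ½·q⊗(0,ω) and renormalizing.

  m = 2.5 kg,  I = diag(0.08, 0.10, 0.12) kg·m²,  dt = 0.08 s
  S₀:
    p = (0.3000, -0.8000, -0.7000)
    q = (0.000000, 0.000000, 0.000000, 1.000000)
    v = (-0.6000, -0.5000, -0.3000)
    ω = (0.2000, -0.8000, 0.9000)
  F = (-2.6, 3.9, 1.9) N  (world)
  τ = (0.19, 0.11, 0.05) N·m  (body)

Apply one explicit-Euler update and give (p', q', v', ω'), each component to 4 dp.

gyro term ω×Iω = (-0.0144, -0.0072, -0.0032)
α = I⁻¹(τ − ω×Iω) = (2.5550, 1.1720, 0.4433)
new body rate ω' = (0.4044, -0.7062, 0.9355)
Hamilton product q⊗(0,ω) = (-0.9000000, 0.8000000, 0.2000000, 0.0000000)
q + ½dt·q⊗(0,ω), renormalized = (-0.0360, 0.0320, 0.0080, 0.9988)
linear accel F/m = (-1.0400, 1.5600, 0.7600)
p + v·dt = (0.2520, -0.8400, -0.7240)
v + (F/m)dt = (-0.6832, -0.3752, -0.2392)

p' = (0.2520, -0.8400, -0.7240)
q' = (-0.0360, 0.0320, 0.0080, 0.9988)
v' = (-0.6832, -0.3752, -0.2392)
ω' = (0.4044, -0.7062, 0.9355)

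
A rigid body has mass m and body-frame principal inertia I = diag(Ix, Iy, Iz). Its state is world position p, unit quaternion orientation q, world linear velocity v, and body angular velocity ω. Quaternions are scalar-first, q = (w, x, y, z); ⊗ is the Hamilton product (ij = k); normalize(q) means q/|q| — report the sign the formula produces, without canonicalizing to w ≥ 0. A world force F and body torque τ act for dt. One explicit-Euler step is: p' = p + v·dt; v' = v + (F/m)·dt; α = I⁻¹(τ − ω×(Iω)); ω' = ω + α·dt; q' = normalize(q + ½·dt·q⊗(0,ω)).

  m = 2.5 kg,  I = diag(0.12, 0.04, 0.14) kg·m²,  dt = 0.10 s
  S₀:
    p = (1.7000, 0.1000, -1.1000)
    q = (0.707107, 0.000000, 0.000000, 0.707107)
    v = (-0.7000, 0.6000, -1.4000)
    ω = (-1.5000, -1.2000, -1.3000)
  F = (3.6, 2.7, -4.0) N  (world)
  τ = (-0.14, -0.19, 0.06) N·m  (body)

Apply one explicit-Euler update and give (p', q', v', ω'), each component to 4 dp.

p + v·dt = (1.6300, 0.1600, -1.2400)
v + (F/m)dt = (-0.5560, 0.7080, -1.5600)
angular accel α = (-2.4667, -3.7750, 1.4571)
ω' = ω + α·dt = (-1.7467, -1.5775, -1.1543)
2q̇ = q⊗(0,ω) = (0.9192391, -0.2121321, -1.9091889, -0.9192391)
q + ½dt·q⊗(0,ω), renormalized = (0.7481, -0.0105, -0.0948, 0.6567)

p' = (1.6300, 0.1600, -1.2400)
q' = (0.7481, -0.0105, -0.0948, 0.6567)
v' = (-0.5560, 0.7080, -1.5600)
ω' = (-1.7467, -1.5775, -1.1543)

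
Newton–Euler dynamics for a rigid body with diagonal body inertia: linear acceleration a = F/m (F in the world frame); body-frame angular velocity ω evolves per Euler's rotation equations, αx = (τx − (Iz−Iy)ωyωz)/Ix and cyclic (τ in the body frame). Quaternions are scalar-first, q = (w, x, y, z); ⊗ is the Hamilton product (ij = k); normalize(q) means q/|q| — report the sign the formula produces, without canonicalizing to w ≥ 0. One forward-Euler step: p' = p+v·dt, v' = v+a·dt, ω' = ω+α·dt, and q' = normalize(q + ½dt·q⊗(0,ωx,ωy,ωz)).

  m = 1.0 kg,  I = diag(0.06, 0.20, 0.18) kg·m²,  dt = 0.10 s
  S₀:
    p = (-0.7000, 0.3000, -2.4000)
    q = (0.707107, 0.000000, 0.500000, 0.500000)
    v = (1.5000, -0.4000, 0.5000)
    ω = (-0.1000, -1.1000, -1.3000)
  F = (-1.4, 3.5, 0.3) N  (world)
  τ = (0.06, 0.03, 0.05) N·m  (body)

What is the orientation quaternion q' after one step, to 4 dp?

q' = (0.7643, -0.0085, 0.4569, 0.4549)

q⊗(0,ω) = (1.2000000, -0.1707107, -0.8278177, -0.8692391)
q' = normalize(q + ½dt·q⊗(0,ω)) = (0.7643, -0.0085, 0.4569, 0.4549)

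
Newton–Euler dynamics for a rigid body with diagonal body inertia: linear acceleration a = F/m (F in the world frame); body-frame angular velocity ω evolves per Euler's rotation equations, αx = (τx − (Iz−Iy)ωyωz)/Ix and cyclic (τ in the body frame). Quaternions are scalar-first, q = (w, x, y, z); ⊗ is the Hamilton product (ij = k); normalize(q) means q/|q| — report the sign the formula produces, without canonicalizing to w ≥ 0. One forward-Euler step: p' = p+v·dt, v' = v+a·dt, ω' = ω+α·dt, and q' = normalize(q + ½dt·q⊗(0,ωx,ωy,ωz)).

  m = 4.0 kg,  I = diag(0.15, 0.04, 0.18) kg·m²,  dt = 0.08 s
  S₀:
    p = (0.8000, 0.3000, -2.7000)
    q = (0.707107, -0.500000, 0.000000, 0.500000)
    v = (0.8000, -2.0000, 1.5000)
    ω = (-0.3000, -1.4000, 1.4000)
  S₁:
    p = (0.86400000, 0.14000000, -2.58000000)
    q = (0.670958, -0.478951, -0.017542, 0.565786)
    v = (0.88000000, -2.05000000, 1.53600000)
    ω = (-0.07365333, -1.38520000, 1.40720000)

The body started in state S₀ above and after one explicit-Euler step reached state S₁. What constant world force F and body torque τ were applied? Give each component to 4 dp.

F = (4.0000, -2.5000, 1.8000)
τ = (0.1500, 0.0200, -0.0300)

rate change Δω = (0.22634667, 0.01480000, 0.00720000)
precession coupling = (-0.2744, 0.0126, -0.0462)
applied torque τ = (0.1500, 0.0200, -0.0300)
v₁ − v₀ = (0.08000000, -0.05000000, 0.03600000)
m·(v₁−v₀)/dt = (4.0000, -2.5000, 1.8000)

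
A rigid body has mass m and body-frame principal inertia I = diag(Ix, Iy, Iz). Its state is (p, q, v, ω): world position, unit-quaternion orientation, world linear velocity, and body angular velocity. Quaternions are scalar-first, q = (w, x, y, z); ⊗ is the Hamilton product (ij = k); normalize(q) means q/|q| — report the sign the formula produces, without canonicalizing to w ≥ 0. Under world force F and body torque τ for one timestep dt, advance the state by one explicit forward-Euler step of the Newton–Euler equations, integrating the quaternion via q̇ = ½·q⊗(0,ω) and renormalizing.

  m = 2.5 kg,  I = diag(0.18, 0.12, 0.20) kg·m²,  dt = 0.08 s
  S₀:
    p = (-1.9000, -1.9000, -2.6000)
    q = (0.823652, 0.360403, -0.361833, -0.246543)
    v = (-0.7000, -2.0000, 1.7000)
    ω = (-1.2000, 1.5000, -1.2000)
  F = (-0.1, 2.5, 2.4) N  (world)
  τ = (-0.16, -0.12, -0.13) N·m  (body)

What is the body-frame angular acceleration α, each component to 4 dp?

α = (-0.0889, -0.7600, -1.1900)

ω×(Iω) gyroscopic = (-0.1440, -0.0288, 0.1080)
angular accel α = (-0.0889, -0.7600, -1.1900)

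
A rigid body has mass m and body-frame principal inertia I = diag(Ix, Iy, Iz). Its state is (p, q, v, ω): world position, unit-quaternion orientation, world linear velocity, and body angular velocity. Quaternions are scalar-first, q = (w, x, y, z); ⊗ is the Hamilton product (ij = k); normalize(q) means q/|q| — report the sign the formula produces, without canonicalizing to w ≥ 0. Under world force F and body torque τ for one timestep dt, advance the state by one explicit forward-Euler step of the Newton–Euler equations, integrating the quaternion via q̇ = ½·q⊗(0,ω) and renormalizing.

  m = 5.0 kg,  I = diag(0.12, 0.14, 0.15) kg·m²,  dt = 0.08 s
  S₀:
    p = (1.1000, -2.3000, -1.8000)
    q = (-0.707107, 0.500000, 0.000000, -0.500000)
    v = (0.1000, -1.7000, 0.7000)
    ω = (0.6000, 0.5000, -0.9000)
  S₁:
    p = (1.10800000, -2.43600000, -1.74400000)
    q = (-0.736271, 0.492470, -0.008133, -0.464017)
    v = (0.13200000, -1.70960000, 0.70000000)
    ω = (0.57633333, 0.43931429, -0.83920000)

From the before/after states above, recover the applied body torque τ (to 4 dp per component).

ω₁ − ω₀ = (-0.02366667, -0.06068571, 0.06080000)
gyro term ω₀×Iω₀ = (-0.0045, 0.0162, 0.0060)
applied torque τ = (-0.0400, -0.0900, 0.1200)

τ = (-0.0400, -0.0900, 0.1200)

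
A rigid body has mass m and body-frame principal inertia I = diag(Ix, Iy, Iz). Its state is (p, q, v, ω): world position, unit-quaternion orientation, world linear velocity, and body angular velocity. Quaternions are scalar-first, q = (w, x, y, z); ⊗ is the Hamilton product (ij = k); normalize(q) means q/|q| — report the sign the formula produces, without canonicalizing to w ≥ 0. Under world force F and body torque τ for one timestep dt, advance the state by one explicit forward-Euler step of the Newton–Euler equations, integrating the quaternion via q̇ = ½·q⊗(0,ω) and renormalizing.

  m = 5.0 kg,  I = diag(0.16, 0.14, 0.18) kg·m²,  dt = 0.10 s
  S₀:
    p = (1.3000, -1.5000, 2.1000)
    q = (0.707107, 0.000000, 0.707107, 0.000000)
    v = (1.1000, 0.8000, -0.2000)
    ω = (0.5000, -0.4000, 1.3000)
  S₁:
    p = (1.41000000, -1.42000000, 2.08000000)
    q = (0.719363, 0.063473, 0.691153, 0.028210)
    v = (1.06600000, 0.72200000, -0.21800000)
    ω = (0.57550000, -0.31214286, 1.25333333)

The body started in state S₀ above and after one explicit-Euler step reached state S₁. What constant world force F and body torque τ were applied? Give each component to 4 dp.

Δω = ω₁−ω₀ = (0.07550000, 0.08785714, -0.04666667)
gyro term ω₀×Iω₀ = (-0.0208, -0.0130, 0.0040)
applied torque τ = (0.1000, 0.1100, -0.0800)
v₁ − v₀ = (-0.03400000, -0.07800000, -0.01800000)
m·(v₁−v₀)/dt = (-1.7000, -3.9000, -0.9000)

F = (-1.7000, -3.9000, -0.9000)
τ = (0.1000, 0.1100, -0.0800)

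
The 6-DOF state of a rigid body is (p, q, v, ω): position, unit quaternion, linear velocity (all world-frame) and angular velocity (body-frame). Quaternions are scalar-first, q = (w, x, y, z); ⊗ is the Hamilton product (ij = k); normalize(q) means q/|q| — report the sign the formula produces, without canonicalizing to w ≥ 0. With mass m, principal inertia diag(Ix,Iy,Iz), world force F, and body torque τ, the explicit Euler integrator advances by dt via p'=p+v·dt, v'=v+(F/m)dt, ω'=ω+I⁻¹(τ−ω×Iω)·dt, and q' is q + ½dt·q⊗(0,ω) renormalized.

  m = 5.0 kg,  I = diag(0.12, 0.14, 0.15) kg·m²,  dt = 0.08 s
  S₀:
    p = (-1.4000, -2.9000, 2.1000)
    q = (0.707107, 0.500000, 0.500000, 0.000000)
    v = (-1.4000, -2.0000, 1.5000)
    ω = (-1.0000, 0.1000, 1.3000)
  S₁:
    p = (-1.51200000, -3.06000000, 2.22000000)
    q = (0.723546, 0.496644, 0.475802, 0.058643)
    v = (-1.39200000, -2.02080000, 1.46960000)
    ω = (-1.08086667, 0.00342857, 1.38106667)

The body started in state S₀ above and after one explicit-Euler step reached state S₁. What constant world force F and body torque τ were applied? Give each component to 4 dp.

velocity change Δv = (0.00800000, -0.02080000, -0.03040000)
m·(v₁−v₀)/dt = (0.5000, -1.3000, -1.9000)
ω₁ − ω₀ = (-0.08086667, -0.09657143, 0.08106667)
gyro term ω₀×Iω₀ = (0.0013, 0.0390, -0.0020)
τ = I·(Δω/dt) + ω₀×(Iω₀) = (-0.1200, -0.1300, 0.1500)

F = (0.5000, -1.3000, -1.9000)
τ = (-0.1200, -0.1300, 0.1500)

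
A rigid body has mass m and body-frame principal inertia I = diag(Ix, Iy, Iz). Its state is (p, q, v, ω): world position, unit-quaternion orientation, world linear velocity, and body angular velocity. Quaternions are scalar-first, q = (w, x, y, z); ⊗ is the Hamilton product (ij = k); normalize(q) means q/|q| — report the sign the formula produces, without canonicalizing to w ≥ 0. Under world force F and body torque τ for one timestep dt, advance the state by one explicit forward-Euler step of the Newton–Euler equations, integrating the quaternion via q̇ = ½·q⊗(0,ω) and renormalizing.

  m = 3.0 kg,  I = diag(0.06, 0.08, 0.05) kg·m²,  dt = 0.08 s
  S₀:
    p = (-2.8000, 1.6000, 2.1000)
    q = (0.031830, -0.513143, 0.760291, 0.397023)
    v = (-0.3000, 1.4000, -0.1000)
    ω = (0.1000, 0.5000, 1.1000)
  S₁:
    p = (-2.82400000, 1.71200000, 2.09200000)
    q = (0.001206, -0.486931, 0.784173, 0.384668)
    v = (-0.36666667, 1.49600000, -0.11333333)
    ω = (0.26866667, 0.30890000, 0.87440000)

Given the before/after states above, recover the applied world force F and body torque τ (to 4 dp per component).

F = (-2.5000, 3.6000, -0.5000)
τ = (0.1100, -0.1900, -0.1400)

Δω = ω₁−ω₀ = (0.16866667, -0.19110000, -0.22560000)
applied torque τ = (0.1100, -0.1900, -0.1400)
velocity change Δv = (-0.06666667, 0.09600000, -0.01333333)
applied force F = (-2.5000, 3.6000, -0.5000)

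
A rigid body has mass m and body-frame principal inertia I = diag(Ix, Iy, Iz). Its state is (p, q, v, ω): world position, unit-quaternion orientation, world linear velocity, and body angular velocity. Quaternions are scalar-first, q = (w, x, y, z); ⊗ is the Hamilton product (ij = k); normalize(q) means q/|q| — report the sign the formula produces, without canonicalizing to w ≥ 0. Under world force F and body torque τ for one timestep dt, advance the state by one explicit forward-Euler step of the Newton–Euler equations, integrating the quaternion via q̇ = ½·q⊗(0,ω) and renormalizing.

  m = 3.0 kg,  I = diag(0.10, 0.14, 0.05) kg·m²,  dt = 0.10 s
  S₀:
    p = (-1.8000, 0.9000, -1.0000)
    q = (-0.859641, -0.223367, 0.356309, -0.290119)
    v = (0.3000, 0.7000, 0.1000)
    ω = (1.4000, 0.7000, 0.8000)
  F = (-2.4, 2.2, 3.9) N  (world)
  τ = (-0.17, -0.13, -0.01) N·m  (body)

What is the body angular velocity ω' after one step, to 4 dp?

angular accel α = (-1.1960, -1.3286, -0.9840)
ω + α·dt = (1.2804, 0.5671, 0.7016)

ω' = (1.2804, 0.5671, 0.7016)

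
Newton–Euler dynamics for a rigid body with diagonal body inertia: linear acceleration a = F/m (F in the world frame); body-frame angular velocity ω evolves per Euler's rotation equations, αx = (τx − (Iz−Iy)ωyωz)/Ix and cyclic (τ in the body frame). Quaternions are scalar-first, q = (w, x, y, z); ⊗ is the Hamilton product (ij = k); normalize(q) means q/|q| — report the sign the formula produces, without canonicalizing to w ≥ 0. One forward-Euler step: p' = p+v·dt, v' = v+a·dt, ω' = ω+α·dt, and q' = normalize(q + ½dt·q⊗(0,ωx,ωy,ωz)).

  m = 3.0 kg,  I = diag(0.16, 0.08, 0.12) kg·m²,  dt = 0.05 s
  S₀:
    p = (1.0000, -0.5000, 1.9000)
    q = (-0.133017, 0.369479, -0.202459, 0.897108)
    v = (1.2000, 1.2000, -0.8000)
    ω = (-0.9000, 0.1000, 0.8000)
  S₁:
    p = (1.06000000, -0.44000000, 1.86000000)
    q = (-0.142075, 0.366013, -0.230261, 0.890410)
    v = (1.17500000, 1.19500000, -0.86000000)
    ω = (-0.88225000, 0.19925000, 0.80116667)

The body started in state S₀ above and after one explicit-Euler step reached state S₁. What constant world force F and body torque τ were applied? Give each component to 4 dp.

F = (-1.5000, -0.3000, -3.6000)
τ = (0.0600, 0.1300, 0.0100)

ω₁ − ω₀ = (0.01775000, 0.09925000, 0.00116667)
τ = I·(Δω/dt) + ω₀×(Iω₀) = (0.0600, 0.1300, 0.0100)
Δv = v₁−v₀ = (-0.02500000, -0.00500000, -0.06000000)
applied force F = (-1.5000, -0.3000, -3.6000)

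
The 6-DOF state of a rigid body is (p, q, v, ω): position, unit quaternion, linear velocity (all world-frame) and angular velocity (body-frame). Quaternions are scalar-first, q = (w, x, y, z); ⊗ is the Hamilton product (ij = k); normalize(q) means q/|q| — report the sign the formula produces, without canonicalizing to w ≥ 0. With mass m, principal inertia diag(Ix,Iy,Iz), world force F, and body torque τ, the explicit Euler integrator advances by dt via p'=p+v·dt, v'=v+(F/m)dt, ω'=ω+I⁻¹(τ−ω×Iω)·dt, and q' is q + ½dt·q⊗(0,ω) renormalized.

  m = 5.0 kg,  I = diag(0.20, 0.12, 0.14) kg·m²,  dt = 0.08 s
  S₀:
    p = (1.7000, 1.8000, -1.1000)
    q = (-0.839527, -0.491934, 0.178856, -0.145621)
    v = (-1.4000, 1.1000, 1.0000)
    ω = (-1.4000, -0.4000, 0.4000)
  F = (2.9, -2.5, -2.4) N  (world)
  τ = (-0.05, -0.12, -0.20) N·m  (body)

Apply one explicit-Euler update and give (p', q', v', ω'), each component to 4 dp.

gyro term ω×Iω = (-0.0032, -0.0336, -0.0448)
angular accel α = (-0.2340, -0.7200, -1.1086)
new body rate ω' = (-1.4187, -0.4576, 0.3113)
q⊗(0,ω) = (-0.5589168, 1.1886318, 0.7364538, 0.1113612)
q + ½dt·q⊗(0,ω), renormalized = (-0.8603, -0.4436, 0.2079, -0.1409)
new position p' = (1.5880, 1.8880, -1.0200)
new velocity v' = (-1.3536, 1.0600, 0.9616)

p' = (1.5880, 1.8880, -1.0200)
q' = (-0.8603, -0.4436, 0.2079, -0.1409)
v' = (-1.3536, 1.0600, 0.9616)
ω' = (-1.4187, -0.4576, 0.3113)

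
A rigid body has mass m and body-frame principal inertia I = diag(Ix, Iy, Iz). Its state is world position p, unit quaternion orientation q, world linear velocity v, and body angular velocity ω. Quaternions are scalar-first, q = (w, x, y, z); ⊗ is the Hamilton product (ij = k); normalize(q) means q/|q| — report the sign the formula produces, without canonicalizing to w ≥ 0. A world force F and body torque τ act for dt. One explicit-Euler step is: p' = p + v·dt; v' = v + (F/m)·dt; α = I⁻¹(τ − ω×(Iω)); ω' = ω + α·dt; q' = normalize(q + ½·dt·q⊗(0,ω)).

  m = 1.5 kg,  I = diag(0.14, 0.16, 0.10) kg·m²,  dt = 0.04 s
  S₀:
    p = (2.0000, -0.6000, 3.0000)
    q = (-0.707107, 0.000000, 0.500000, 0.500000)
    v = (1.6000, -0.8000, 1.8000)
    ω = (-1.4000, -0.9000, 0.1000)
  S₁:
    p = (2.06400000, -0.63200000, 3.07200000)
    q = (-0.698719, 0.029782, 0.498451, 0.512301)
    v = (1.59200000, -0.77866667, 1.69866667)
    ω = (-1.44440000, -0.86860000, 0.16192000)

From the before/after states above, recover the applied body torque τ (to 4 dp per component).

ω₁ − ω₀ = (-0.04440000, 0.03140000, 0.06192000)
ω₀×(Iω₀) = (0.0054, -0.0056, 0.0252)
I·α + gyro = (-0.1500, 0.1200, 0.1800)

τ = (-0.1500, 0.1200, 0.1800)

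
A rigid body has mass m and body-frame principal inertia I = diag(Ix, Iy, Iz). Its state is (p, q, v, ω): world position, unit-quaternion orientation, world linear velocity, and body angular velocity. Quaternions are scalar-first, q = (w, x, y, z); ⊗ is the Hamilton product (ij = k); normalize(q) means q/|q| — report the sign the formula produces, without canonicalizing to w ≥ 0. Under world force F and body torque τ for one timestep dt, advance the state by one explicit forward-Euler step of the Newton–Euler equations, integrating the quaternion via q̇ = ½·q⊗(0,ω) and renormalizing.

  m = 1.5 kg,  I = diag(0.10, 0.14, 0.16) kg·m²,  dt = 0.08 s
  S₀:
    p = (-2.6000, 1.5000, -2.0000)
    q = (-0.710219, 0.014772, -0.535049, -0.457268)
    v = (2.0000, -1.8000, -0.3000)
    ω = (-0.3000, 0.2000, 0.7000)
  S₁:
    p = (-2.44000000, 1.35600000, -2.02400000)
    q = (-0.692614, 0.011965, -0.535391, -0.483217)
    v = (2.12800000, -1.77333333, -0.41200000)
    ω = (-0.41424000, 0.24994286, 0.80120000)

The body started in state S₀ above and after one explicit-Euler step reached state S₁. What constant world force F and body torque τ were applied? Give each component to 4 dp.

F = (2.4000, 0.5000, -2.1000)
τ = (-0.1400, 0.1000, 0.2000)

velocity change Δv = (0.12800000, 0.02666667, -0.11200000)
applied force F = (2.4000, 0.5000, -2.1000)
ω₁ − ω₀ = (-0.11424000, 0.04994286, 0.10120000)
precession coupling = (0.0028, 0.0126, -0.0024)
τ = I·(Δω/dt) + ω₀×(Iω₀) = (-0.1400, 0.1000, 0.2000)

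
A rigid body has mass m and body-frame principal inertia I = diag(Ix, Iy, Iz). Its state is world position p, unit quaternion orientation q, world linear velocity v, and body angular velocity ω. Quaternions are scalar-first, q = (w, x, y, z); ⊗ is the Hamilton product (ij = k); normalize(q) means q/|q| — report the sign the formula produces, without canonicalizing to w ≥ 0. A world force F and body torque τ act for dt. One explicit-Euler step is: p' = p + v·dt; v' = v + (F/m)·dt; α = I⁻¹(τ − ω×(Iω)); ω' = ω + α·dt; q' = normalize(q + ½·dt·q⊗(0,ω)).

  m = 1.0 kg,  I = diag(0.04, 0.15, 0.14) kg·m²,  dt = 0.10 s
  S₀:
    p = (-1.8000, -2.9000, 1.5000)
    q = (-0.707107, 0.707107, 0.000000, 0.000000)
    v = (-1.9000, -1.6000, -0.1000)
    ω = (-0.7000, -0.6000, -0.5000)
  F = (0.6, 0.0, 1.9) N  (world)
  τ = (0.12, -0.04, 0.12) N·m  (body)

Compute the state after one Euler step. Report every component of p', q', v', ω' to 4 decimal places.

linear accel F/m = (0.6000, 0.0000, 1.9000)
p + v·dt = (-1.9900, -3.0600, 1.4900)
v + (F/m)dt = (-1.8400, -1.6000, 0.0900)
precession coupling ω×(Iω) = (-0.0030, -0.0350, 0.0462)
angular accel α = (3.0750, -0.0333, 0.5271)
new body rate ω' = (-0.3925, -0.6033, -0.4473)
q⊗(0,ω) = (0.4949749, 0.4949749, 0.7778177, -0.0707107)
q' = normalize(q + ½dt·q⊗(0,ω)) = (-0.6814, 0.7309, 0.0388, -0.0035)

p' = (-1.9900, -3.0600, 1.4900)
q' = (-0.6814, 0.7309, 0.0388, -0.0035)
v' = (-1.8400, -1.6000, 0.0900)
ω' = (-0.3925, -0.6033, -0.4473)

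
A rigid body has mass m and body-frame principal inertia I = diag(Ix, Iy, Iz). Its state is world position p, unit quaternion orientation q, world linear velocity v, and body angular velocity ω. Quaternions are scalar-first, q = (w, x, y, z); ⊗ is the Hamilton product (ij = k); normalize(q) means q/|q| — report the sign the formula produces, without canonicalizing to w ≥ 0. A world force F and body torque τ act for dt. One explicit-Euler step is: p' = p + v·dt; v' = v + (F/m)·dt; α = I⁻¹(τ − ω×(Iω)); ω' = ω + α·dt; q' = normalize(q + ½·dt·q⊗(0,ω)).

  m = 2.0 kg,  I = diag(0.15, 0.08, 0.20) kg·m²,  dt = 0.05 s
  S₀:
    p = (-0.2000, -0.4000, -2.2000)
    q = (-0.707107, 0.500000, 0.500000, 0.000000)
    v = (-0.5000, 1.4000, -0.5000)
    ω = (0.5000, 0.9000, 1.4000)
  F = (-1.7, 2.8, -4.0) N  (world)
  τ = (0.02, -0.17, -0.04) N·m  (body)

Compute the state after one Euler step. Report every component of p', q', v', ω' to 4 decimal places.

(τ − ω×Iω)/I = (-0.8747, -1.6875, -0.0425)
new body rate ω' = (0.4563, 0.8156, 1.3979)
2q̇ = q⊗(0,ω) = (-0.7000000, 0.3464465, -1.3363963, -0.7899498)
updated quaternion q' = (-0.7239, 0.5082, 0.4662, -0.0197)
linear accel F/m = (-0.8500, 1.4000, -2.0000)
p' = p + v·dt = (-0.2250, -0.3300, -2.2250)
v + (F/m)dt = (-0.5425, 1.4700, -0.6000)

p' = (-0.2250, -0.3300, -2.2250)
q' = (-0.7239, 0.5082, 0.4662, -0.0197)
v' = (-0.5425, 1.4700, -0.6000)
ω' = (0.4563, 0.8156, 1.3979)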